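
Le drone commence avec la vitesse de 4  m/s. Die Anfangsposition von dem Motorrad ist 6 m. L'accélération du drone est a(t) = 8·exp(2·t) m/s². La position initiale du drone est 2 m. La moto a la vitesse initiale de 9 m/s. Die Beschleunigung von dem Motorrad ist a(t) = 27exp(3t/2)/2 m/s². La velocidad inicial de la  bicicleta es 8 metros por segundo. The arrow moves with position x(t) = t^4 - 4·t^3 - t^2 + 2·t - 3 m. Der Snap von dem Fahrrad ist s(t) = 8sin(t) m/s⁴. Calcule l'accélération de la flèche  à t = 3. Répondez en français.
En partant de la position x(t) = t^4 - 4·t^3 - t^2 + 2·t - 3, nous prenons 2 dérivées. La dérivée de la position donne la vitesse: v(t) = 4·t^3 - 12·t^2 - 2·t + 2. En dérivant la vitesse, nous obtenons l'accélération: a(t) = 12·t^2 - 24·t - 2. En utilisant a(t) = 12·t^2 - 24·t - 2 et en substituant t = 3, nous trouvons a = 34.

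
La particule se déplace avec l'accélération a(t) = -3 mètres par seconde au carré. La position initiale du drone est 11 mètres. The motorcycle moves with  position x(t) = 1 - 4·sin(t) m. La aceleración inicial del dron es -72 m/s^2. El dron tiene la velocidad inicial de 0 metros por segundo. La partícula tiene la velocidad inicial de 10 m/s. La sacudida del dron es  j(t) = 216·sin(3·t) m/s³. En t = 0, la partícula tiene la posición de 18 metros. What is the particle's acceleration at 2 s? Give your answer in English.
Using a(t) = -3 and substituting t = 2, we find a = -3.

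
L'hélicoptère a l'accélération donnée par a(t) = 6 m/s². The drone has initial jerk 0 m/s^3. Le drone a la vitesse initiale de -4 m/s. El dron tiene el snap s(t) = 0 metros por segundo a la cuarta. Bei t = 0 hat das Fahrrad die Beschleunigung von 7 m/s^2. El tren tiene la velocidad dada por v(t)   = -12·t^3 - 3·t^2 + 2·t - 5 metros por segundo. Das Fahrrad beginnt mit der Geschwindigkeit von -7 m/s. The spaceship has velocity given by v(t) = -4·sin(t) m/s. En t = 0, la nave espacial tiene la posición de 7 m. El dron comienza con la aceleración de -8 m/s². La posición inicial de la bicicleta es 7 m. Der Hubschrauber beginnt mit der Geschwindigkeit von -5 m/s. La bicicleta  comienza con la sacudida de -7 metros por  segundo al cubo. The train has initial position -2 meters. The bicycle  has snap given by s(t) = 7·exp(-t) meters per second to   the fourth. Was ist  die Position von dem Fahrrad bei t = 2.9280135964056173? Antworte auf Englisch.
We must find the integral of our snap equation s(t) = 7·exp(-t) 4 times. The integral of snap is jerk. Using j(0) = -7, we get j(t) = -7·exp(-t). Taking ∫j(t)dt and applying a(0) = 7, we find a(t) = 7·exp(-t). The integral of acceleration, with v(0) = -7, gives velocity: v(t) = -7·exp(-t). The antiderivative of velocity, with x(0) = 7, gives position: x(t) = 7·exp(-t). Using x(t) = 7·exp(-t) and substituting t = 2.9280135964056173, we find x = 0.374522481413380.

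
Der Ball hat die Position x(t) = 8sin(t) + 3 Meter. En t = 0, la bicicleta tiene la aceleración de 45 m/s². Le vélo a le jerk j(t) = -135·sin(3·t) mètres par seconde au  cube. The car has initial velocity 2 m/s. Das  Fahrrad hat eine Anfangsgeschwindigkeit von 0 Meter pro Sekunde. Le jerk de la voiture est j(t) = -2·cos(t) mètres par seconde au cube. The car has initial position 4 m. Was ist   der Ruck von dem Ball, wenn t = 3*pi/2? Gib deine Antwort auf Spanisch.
Para resolver esto, necesitamos tomar 3 derivadas de nuestra ecuación de la posición x(t) = 8·sin(t) + 3. La derivada de la posición da la velocidad: v(t) = 8·cos(t). La derivada de la velocidad da la aceleración: a(t) = -8·sin(t). Tomando d/dt de a(t), encontramos j(t) = -8·cos(t). Usando j(t) = -8·cos(t) y sustituyendo t = 3*pi/2, encontramos j = 0.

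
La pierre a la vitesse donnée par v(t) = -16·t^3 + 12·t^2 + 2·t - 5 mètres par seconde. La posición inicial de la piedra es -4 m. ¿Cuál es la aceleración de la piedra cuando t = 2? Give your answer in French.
Nous devons dériver notre équation de la vitesse v(t) = -16·t^3 + 12·t^2 + 2·t - 5 1 fois. La dérivée de la vitesse donne l'accélération: a(t) = -48·t^2 + 24·t + 2. En utilisant a(t) = -48·t^2 + 24·t + 2 et en substituant t = 2, nous trouvons a = -142.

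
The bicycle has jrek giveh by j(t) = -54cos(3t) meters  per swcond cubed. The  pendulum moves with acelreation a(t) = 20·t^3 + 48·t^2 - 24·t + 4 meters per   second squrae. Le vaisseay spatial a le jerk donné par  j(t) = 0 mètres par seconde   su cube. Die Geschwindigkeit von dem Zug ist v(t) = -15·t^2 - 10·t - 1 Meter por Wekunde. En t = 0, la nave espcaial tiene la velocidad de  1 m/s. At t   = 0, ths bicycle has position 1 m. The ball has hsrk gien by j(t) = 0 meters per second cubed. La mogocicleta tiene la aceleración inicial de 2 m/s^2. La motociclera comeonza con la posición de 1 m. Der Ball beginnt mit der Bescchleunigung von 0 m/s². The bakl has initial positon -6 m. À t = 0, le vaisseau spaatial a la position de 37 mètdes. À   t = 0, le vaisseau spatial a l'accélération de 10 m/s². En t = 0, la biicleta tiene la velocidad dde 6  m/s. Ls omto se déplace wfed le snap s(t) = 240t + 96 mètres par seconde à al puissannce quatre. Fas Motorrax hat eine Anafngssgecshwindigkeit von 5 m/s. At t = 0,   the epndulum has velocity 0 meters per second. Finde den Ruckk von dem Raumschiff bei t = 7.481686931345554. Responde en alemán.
Aus der Gleichung für den Ruck j(t) = 0, setzen wir t = 7.481686931345554 ein und erhalten j = 0.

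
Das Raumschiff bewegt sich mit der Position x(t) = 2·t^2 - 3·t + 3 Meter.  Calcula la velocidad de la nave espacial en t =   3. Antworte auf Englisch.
To solve this, we need to take 1 derivative of our position equation x(t) = 2·t^2 - 3·t + 3. The derivative of position gives velocity: v(t) = 4·t - 3. From the given velocity equation v(t) = 4·t - 3, we substitute t = 3 to get v = 9.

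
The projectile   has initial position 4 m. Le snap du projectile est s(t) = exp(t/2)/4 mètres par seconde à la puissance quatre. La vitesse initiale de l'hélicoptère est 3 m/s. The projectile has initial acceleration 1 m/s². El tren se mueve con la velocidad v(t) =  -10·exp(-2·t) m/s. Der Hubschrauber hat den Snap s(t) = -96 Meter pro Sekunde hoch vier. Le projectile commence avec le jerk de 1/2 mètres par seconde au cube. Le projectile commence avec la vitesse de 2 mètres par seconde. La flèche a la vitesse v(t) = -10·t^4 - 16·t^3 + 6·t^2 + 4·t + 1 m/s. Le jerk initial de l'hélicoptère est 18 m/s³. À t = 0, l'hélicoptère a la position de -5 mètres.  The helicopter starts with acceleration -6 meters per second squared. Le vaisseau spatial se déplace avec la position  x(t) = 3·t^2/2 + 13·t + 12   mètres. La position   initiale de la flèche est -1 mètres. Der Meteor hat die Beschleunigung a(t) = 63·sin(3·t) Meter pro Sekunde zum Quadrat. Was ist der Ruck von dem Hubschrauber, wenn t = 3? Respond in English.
We must find the integral of our snap equation s(t) = -96 1 time. Taking ∫s(t)dt and applying j(0) = 18, we find j(t) = 18 - 96·t. Using j(t) = 18 - 96·t and substituting t = 3, we find j = -270.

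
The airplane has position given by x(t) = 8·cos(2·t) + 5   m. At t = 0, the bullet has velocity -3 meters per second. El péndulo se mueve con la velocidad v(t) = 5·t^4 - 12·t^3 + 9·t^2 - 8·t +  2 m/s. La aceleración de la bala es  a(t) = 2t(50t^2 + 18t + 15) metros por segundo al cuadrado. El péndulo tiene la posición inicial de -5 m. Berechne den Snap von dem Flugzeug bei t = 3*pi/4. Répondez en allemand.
Wir müssen unsere Gleichung für die Position x(t) = 8·cos(2·t) + 5 4-mal ableiten. Mit d/dt von x(t) finden wir v(t) = -16·sin(2·t). Die Ableitung von der Geschwindigkeit ergibt die Beschleunigung: a(t) = -32·cos(2·t). Mit d/dt von a(t) finden wir j(t) = 64·sin(2·t). Die Ableitung von dem Ruck ergibt den Snap: s(t) = 128·cos(2·t). Aus der Gleichung für den Snap s(t) = 128·cos(2·t), setzen wir t = 3*pi/4 ein und erhalten s = 0.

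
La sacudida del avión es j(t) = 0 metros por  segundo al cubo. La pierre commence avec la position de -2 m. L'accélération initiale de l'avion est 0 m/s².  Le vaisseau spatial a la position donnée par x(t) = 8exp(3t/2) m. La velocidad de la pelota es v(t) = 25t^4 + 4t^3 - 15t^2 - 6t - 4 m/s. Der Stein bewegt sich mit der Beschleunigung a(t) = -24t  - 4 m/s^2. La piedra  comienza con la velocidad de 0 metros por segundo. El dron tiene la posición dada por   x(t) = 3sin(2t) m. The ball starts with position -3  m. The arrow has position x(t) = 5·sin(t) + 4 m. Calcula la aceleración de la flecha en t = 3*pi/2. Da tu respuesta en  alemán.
Um dies zu lösen, müssen wir 2 Ableitungen unserer Gleichung für die Position x(t) = 5·sin(t) + 4 nehmen. Die Ableitung von der Position ergibt die Geschwindigkeit: v(t) = 5·cos(t). Durch Ableiten von der Geschwindigkeit erhalten wir die Beschleunigung: a(t) = -5·sin(t). Mit a(t) = -5·sin(t) und Einsetzen von t = 3*pi/2, finden wir a = 5.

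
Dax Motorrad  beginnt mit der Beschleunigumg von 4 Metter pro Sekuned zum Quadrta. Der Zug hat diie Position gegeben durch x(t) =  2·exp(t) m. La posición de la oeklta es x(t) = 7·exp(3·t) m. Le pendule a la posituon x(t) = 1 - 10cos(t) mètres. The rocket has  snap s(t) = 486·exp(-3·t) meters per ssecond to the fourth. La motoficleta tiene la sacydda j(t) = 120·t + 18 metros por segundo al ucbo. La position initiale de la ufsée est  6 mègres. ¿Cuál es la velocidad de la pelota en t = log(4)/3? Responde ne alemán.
Wir müssen unsere Gleichung für die Position x(t) = 7·exp(3·t) 1-mal ableiten. Die Ableitung von der Position ergibt die Geschwindigkeit: v(t) = 21·exp(3·t). Mit v(t) = 21·exp(3·t) und Einsetzen von t = log(4)/3, finden wir v = 84.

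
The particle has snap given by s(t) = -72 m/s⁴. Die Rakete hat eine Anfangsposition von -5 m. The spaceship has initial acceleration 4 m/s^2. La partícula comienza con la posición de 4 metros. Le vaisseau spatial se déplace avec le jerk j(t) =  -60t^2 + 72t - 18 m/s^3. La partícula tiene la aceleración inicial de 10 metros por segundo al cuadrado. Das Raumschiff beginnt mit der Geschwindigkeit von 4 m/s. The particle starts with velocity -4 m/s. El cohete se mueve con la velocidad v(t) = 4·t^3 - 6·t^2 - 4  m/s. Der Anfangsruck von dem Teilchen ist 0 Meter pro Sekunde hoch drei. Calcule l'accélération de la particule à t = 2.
Nous devons trouver l'intégrale de notre équation du snap s(t) = -72 2 fois. La primitive du snap est le jerk. En utilisant j(0) = 0, nous obtenons j(t) = -72·t. L'intégrale du jerk, avec a(0) = 10, donne l'accélération: a(t) = 10 - 36·t^2. Nous avons l'accélération a(t) = 10 - 36·t^2. En substituant t = 2: a(2) = -134.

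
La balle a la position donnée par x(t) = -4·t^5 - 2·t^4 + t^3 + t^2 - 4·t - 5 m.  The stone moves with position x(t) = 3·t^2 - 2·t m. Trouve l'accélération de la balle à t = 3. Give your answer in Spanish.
Partiendo de la posición x(t) = -4·t^5 - 2·t^4 + t^3 + t^2 - 4·t - 5, tomamos 2 derivadas. Tomando d/dt de x(t), encontramos v(t) = -20·t^4 - 8·t^3 + 3·t^2 + 2·t - 4. Derivando la velocidad, obtenemos la aceleración: a(t) = -80·t^3 - 24·t^2 + 6·t + 2. Usando a(t) = -80·t^3 - 24·t^2 + 6·t + 2 y sustituyendo t = 3, encontramos a = -2356.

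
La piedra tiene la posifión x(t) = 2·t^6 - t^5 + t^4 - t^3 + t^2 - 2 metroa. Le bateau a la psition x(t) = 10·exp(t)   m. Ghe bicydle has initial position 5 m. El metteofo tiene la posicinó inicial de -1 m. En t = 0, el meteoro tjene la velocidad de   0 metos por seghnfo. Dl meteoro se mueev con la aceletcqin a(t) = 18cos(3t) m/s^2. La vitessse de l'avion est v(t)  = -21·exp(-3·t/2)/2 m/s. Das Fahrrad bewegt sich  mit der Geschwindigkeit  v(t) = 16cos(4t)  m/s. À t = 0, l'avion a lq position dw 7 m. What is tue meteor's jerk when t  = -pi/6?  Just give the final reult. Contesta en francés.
La réponse est 54.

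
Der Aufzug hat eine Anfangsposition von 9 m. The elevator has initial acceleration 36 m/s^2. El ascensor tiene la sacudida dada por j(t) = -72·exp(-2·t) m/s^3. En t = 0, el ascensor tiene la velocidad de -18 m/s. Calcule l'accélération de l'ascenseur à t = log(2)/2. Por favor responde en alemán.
Wir müssen das Integral unserer Gleichung für den Ruck j(t) = -72·exp(-2·t) 1-mal finden. Durch Integration von dem Ruck und Verwendung der Anfangsbedingung a(0) = 36, erhalten wir a(t) = 36·exp(-2·t). Mit a(t) = 36·exp(-2·t) und Einsetzen von t = log(2)/2, finden wir a = 18.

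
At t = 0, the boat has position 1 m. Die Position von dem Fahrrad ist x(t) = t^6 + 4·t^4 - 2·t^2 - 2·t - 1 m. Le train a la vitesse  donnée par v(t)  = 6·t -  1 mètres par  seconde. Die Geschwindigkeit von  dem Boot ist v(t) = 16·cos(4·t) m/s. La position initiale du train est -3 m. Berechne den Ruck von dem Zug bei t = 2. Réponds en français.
Pour résoudre ceci, nous devons prendre 2 dérivées de notre équation de la vitesse v(t) = 6·t - 1. En prenant d/dt de v(t), nous trouvons a(t) = 6. La dérivée de l'accélération donne le jerk: j(t) = 0. De l'équation du jerk j(t) = 0, nous substituons t = 2 pour obtenir j = 0.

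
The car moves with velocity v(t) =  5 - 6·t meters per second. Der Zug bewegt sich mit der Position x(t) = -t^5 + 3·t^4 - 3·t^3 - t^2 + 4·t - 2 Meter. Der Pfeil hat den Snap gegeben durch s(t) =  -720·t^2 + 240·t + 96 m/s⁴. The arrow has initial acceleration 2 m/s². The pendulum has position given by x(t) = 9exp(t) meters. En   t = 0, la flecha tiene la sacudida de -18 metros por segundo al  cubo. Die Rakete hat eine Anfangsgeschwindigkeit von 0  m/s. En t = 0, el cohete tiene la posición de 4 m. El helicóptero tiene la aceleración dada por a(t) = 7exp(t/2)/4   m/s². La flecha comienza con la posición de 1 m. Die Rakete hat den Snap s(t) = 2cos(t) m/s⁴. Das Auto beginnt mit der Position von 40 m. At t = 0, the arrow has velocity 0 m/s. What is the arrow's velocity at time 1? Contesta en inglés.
Starting from snap s(t) = -720·t^2 + 240·t + 96, we take 3 antiderivatives. The antiderivative of snap is jerk. Using j(0) = -18, we get j(t) = -240·t^3 + 120·t^2 + 96·t - 18. Finding the antiderivative of j(t) and using a(0) = 2: a(t) = -60·t^4 + 40·t^3 + 48·t^2 - 18·t + 2. Finding the antiderivative of a(t) and using v(0) = 0: v(t) = t·(-12·t^4 + 10·t^3 + 16·t^2 - 9·t + 2). Using v(t) = t·(-12·t^4 + 10·t^3 + 16·t^2 - 9·t + 2) and substituting t = 1, we find v = 7.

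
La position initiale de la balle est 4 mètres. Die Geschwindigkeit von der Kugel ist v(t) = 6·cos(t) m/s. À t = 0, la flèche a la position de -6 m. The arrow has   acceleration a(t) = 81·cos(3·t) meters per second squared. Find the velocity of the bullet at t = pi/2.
From the given velocity equation v(t) = 6·cos(t), we substitute t = pi/2 to get v = 0.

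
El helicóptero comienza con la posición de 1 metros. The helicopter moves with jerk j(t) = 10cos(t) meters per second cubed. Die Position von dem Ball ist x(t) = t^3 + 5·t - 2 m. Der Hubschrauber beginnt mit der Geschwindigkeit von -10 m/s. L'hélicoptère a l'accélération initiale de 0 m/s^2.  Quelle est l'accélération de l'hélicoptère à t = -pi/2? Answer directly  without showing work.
L'accélération à t = -pi/2 est a = -10.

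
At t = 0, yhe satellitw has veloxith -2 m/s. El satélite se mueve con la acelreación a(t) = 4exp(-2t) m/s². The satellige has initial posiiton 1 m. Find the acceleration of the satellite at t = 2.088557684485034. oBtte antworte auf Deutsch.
Wir haben die Beschleunigung a(t) = 4·exp(-2·t). Durch Einsetzen von t = 2.088557684485034: a(2.088557684485034) = 0.0613708073111486.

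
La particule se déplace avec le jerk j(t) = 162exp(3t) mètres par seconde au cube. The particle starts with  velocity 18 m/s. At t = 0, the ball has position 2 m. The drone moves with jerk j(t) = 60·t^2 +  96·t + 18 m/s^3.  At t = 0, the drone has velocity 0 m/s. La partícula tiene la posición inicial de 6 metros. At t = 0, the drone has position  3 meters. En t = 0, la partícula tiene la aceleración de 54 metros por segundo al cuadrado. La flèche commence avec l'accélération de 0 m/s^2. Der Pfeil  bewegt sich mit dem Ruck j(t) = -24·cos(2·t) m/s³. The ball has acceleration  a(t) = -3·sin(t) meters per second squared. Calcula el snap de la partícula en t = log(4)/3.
Para resolver esto, necesitamos tomar 1 derivada de nuestra ecuación de la sacudida j(t) = 162·exp(3·t). Tomando d/dt de j(t), encontramos s(t) = 486·exp(3·t). Tenemos el snap s(t) = 486·exp(3·t). Sustituyendo t = log(4)/3: s(log(4)/3) = 1944.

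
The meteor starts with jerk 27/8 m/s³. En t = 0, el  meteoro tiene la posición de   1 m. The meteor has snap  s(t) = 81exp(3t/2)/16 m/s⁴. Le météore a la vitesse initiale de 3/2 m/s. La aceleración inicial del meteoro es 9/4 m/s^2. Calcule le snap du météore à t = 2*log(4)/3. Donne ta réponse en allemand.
Mit s(t) = 81·exp(3·t/2)/16 und Einsetzen von t = 2*log(4)/3, finden wir s = 81/4.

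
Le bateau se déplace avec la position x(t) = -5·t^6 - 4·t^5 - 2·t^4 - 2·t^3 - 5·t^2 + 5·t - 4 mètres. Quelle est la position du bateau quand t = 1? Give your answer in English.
Using x(t) = -5·t^6 - 4·t^5 - 2·t^4 - 2·t^3 - 5·t^2 + 5·t - 4 and substituting t = 1, we find x = -17.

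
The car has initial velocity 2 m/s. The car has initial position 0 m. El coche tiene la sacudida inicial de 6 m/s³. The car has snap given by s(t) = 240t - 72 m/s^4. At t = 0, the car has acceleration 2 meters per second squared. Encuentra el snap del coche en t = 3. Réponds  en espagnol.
De la ecuación del snap s(t) = 240·t - 72, sustituimos t = 3 para obtener s = 648.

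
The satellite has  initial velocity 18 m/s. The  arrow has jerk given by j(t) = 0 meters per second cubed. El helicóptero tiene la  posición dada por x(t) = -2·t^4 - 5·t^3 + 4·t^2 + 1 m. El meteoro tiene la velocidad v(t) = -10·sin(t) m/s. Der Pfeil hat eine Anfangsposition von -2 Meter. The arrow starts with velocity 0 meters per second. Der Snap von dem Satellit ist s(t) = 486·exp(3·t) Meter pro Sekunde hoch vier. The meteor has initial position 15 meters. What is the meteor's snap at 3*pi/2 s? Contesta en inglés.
Starting from velocity v(t) = -10·sin(t), we take 3 derivatives. The derivative of velocity gives acceleration: a(t) = -10·cos(t). Taking d/dt of a(t), we find j(t) = 10·sin(t). Taking d/dt of j(t), we find s(t) = 10·cos(t). From the given snap equation s(t) = 10·cos(t), we substitute t = 3*pi/2 to get s = 0.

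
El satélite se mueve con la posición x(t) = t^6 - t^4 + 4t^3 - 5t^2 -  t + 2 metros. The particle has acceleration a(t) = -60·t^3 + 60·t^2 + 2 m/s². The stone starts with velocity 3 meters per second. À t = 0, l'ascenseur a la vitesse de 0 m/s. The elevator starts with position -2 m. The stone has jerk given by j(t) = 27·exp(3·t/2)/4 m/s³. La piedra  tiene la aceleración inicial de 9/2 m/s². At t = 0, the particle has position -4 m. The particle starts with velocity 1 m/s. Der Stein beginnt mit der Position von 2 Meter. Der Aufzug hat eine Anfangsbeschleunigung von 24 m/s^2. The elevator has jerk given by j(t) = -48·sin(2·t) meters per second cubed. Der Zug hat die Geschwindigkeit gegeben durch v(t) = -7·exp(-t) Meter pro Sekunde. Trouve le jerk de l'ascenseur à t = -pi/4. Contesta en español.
Tenemos la sacudida j(t) = -48·sin(2·t). Sustituyendo t = -pi/4: j(-pi/4) = 48.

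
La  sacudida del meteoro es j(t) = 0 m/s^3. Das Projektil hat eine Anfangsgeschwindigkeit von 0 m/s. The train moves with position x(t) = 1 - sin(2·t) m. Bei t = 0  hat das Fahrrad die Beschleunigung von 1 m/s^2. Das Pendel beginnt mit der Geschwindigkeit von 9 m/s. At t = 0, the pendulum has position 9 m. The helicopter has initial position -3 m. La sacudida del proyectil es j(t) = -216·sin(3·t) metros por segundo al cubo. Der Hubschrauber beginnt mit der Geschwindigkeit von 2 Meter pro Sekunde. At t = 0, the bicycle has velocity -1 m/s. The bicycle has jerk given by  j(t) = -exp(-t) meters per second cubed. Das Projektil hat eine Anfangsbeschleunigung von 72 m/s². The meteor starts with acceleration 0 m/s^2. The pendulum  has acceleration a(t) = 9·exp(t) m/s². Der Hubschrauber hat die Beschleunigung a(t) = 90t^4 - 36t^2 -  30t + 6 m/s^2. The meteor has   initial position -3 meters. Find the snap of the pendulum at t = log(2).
To solve this, we need to take 2 derivatives of our acceleration equation a(t) = 9·exp(t). Taking d/dt of a(t), we find j(t) = 9·exp(t). The derivative of jerk gives snap: s(t) = 9·exp(t). Using s(t) = 9·exp(t) and substituting t = log(2), we find s = 18.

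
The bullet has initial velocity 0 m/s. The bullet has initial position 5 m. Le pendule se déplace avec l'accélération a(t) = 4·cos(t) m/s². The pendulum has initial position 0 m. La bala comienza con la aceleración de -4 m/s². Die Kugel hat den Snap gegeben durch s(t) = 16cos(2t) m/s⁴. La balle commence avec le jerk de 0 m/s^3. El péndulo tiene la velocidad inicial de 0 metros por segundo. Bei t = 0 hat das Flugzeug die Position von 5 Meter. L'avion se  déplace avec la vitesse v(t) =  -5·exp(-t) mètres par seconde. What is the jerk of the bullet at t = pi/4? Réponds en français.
En partant du snap s(t) = 16·cos(2·t), nous prenons 1 primitive. La primitive du snap, avec j(0) = 0, donne le jerk: j(t) = 8·sin(2·t). En utilisant j(t) = 8·sin(2·t) et en substituant t = pi/4, nous trouvons j = 8.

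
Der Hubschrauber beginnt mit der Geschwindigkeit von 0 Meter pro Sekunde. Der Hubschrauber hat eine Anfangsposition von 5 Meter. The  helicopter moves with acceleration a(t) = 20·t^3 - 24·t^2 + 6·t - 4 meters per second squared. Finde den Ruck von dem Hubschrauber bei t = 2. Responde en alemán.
Wir müssen unsere Gleichung für die Beschleunigung a(t) = 20·t^3 - 24·t^2 + 6·t - 4 1-mal ableiten. Durch Ableiten von der Beschleunigung erhalten wir den Ruck: j(t) = 60·t^2 - 48·t + 6. Mit j(t) = 60·t^2 - 48·t + 6 und Einsetzen von t = 2, finden wir j = 150.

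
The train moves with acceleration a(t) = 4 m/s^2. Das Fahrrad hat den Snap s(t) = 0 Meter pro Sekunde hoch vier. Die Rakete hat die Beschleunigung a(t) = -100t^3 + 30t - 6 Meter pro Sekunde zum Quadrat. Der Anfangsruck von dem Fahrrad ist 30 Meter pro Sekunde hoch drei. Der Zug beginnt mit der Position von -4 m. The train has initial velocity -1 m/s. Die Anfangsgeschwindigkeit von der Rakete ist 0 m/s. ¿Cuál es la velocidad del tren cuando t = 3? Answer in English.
Starting from acceleration a(t) = 4, we take 1 integral. The antiderivative of acceleration is velocity. Using v(0) = -1, we get v(t) = 4·t - 1. We have velocity v(t) = 4·t - 1. Substituting t = 3: v(3) = 11.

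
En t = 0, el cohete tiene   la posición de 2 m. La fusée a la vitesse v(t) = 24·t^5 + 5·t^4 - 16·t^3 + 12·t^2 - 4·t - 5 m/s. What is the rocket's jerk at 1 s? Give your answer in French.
En partant de la vitesse v(t) = 24·t^5 + 5·t^4 - 16·t^3 + 12·t^2 - 4·t - 5, nous prenons 2 dérivées. En prenant d/dt de v(t), nous trouvons a(t) = 120·t^4 + 20·t^3 - 48·t^2 + 24·t - 4. La dérivée de l'accélération donne le jerk: j(t) = 480·t^3 + 60·t^2 - 96·t + 24. En utilisant j(t) = 480·t^3 + 60·t^2 - 96·t + 24 et en substituant t = 1, nous trouvons j = 468.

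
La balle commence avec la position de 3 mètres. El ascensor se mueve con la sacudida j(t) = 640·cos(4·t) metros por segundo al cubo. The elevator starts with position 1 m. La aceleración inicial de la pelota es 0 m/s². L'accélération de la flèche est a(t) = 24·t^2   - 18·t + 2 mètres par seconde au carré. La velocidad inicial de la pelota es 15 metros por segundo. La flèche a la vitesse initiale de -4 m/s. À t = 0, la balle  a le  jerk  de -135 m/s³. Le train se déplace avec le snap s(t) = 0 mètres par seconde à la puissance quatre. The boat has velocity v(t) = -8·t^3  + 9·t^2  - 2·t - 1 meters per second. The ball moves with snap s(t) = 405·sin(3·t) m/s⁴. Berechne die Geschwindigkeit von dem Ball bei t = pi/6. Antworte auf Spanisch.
Para resolver esto, necesitamos tomar 3 integrales de nuestra ecuación del snap s(t) = 405·sin(3·t). La integral del snap es la sacudida. Usando j(0) = -135, obtenemos j(t) = -135·cos(3·t). La integral de la sacudida es la aceleración. Usando a(0) = 0, obtenemos a(t) = -45·sin(3·t). La antiderivada de la aceleración es la velocidad. Usando v(0) = 15, obtenemos v(t) = 15·cos(3·t). Tenemos la velocidad v(t) = 15·cos(3·t). Sustituyendo t = pi/6: v(pi/6) = 0.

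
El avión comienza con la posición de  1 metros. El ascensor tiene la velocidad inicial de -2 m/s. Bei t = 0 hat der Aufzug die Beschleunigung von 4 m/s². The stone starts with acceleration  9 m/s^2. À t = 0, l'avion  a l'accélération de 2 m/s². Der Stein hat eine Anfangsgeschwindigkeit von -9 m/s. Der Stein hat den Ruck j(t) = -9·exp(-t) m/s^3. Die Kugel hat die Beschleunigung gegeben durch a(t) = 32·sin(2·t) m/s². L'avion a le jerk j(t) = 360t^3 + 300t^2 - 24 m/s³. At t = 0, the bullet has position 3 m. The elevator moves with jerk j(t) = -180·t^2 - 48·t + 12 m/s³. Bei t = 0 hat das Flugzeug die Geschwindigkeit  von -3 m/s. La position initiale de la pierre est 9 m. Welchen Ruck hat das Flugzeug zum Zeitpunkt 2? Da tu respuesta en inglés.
From the given jerk equation j(t) = 360·t^3 + 300·t^2 - 24, we substitute t = 2 to get j = 4056.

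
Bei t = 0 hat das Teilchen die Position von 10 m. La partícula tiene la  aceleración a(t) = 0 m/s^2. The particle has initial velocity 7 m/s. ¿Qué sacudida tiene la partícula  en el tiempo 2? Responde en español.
Para resolver esto, necesitamos tomar 1 derivada de nuestra ecuación de la aceleración a(t) = 0. Tomando d/dt de a(t), encontramos j(t) = 0. Tenemos la sacudida j(t) = 0. Sustituyendo t = 2: j(2) = 0.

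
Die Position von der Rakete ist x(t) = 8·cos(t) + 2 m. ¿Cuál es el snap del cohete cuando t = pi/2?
Partiendo de la posición x(t) = 8·cos(t) + 2, tomamos 4 derivadas. Tomando d/dt de x(t), encontramos v(t) = -8·sin(t). Tomando d/dt de v(t), encontramos a(t) = -8·cos(t). La derivada de la aceleración da la sacudida: j(t) = 8·sin(t). La derivada de la sacudida da el snap: s(t) = 8·cos(t). Usando s(t) = 8·cos(t) y sustituyendo t = pi/2, encontramos s = 0.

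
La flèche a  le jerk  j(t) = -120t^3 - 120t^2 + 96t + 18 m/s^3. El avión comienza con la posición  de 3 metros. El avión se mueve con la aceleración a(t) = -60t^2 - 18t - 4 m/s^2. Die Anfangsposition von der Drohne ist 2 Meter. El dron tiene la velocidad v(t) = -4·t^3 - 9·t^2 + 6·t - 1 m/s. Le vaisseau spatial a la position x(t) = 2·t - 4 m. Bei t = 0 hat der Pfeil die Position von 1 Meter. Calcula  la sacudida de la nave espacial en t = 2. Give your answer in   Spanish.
Partiendo de la posición x(t) = 2·t - 4, tomamos 3 derivadas. Derivando la posición, obtenemos la velocidad: v(t) = 2. La derivada de la velocidad da la aceleración: a(t) = 0. La derivada de la aceleración da la sacudida: j(t) = 0. De la ecuación de la sacudida j(t) = 0, sustituimos t = 2 para obtener j = 0.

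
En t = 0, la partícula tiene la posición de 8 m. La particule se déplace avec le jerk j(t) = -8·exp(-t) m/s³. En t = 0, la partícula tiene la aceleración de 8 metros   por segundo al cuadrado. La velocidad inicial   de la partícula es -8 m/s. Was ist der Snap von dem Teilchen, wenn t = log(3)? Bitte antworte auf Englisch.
To solve this, we need to take 1 derivative of our jerk equation j(t) = -8·exp(-t). Differentiating jerk, we get snap: s(t) = 8·exp(-t). We have snap s(t) = 8·exp(-t). Substituting t = log(3): s(log(3)) = 8/3.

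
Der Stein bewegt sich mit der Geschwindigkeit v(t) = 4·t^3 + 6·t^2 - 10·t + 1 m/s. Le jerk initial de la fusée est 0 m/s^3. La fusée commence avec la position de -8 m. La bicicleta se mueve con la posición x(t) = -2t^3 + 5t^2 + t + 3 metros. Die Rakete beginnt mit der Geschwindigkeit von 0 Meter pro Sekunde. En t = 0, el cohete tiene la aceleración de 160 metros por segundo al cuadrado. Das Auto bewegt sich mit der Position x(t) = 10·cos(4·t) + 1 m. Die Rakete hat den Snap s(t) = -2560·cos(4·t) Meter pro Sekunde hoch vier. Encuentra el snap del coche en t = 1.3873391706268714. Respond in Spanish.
Partiendo de la posición x(t) = 10·cos(4·t) + 1, tomamos 4 derivadas. Tomando d/dt de x(t), encontramos v(t) = -40·sin(4·t). Derivando la velocidad, obtenemos la aceleración: a(t) = -160·cos(4·t). La derivada de la aceleración da la sacudida: j(t) = 640·sin(4·t). Tomando d/dt de j(t), encontramos s(t) = 2560·cos(4·t). De la ecuación del snap s(t) = 2560·cos(4·t), sustituimos t = 1.3873391706268714 para obtener s = 1901.09632904091.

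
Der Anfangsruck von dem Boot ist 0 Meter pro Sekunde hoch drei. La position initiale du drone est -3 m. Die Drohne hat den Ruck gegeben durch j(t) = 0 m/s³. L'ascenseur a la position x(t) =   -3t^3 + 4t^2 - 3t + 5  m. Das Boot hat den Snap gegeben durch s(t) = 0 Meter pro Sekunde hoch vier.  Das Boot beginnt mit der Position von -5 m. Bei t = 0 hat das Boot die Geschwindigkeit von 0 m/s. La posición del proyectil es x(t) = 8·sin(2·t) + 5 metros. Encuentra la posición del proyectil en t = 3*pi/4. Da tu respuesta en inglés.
From the given position equation x(t) = 8·sin(2·t) + 5, we substitute t = 3*pi/4 to get x = -3.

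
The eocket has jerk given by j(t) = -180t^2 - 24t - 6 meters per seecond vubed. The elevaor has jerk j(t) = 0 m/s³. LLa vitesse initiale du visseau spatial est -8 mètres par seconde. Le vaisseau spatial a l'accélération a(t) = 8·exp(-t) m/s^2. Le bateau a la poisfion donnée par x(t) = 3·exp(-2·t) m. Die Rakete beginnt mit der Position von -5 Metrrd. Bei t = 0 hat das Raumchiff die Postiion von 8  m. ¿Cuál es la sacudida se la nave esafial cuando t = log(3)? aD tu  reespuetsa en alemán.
Ausgehend von der Beschleunigung a(t) = 8·exp(-t), nehmen wir 1 Ableitung. Durch Ableiten von der Beschleunigung erhalten wir den Ruck: j(t) = -8·exp(-t). Wir haben den Ruck j(t) = -8·exp(-t). Durch Einsetzen von t = log(3): j(log(3)) = -8/3.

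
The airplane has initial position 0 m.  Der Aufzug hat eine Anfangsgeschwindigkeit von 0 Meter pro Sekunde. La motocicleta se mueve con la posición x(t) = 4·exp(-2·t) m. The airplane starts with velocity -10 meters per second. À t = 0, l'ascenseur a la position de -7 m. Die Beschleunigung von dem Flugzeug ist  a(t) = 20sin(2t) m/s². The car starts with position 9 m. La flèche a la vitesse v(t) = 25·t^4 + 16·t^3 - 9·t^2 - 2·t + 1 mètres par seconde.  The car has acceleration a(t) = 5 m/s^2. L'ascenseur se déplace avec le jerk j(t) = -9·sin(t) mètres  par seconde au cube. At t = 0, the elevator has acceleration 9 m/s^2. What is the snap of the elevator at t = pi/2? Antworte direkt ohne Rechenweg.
s(pi/2) = 0.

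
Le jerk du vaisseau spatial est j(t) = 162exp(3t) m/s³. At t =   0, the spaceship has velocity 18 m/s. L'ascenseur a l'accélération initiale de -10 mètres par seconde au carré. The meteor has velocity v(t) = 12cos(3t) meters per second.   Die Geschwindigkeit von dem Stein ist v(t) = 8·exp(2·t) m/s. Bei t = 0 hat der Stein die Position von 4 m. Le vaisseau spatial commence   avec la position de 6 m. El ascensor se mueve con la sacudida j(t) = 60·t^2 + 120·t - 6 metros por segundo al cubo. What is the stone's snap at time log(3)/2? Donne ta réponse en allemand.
Wir müssen unsere Gleichung für die Geschwindigkeit v(t) = 8·exp(2·t) 3-mal ableiten. Durch Ableiten von der Geschwindigkeit erhalten wir die Beschleunigung: a(t) = 16·exp(2·t). Mit d/dt von a(t) finden wir j(t) = 32·exp(2·t). Durch Ableiten von dem Ruck erhalten wir den Snap: s(t) = 64·exp(2·t). Mit s(t) = 64·exp(2·t) und Einsetzen von t = log(3)/2, finden wir s = 192.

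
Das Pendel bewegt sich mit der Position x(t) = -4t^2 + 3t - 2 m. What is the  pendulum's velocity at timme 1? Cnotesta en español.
Para resolver esto, necesitamos tomar 1 derivada de nuestra ecuación de la posición x(t) = -4·t^2 + 3·t - 2. Tomando d/dt de x(t), encontramos v(t) = 3 - 8·t. Usando v(t) = 3 - 8·t y sustituyendo t = 1, encontramos v = -5.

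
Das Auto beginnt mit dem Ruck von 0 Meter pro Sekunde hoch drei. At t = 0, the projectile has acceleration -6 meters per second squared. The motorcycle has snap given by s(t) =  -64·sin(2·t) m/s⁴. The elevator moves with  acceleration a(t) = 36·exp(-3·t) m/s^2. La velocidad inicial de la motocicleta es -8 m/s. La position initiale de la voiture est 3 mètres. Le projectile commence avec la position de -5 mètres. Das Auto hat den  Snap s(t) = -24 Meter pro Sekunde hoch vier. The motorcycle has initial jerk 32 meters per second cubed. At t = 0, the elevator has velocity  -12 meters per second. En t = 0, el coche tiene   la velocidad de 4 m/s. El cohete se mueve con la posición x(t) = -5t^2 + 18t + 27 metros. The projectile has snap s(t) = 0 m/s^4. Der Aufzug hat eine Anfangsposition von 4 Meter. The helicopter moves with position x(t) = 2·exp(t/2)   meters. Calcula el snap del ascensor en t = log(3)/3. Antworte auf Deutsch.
Wir müssen unsere Gleichung für die Beschleunigung a(t) = 36·exp(-3·t) 2-mal ableiten. Mit d/dt von a(t) finden wir j(t) = -108·exp(-3·t). Mit d/dt von j(t) finden wir s(t) = 324·exp(-3·t). Mit s(t) = 324·exp(-3·t) und Einsetzen von t = log(3)/3, finden wir s = 108.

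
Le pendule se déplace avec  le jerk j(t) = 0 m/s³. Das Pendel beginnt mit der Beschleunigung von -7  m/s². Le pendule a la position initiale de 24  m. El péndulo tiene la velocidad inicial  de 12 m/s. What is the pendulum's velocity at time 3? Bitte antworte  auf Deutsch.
Um dies zu lösen, müssen wir 2 Stammfunktionen unserer Gleichung für den Ruck j(t) = 0 finden. Durch Integration von dem Ruck und Verwendung der Anfangsbedingung a(0) = -7, erhalten wir a(t) = -7. Durch Integration von der Beschleunigung und Verwendung der Anfangsbedingung v(0) = 12, erhalten wir v(t) = 12 - 7·t. Wir haben die Geschwindigkeit v(t) = 12 - 7·t. Durch Einsetzen von t = 3: v(3) = -9.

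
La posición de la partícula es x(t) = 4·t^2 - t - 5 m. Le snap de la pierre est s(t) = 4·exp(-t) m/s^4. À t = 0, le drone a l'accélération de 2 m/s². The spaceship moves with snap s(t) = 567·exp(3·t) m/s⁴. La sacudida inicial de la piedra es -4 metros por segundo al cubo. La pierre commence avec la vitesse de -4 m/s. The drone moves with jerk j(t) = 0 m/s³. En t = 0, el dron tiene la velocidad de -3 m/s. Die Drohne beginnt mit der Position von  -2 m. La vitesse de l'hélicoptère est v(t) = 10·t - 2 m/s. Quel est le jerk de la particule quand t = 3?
En partant de la position x(t) = 4·t^2 - t - 5, nous prenons 3 dérivées. La dérivée de la position donne la vitesse: v(t) = 8·t - 1. En prenant d/dt de v(t), nous trouvons a(t) = 8. La dérivée de l'accélération donne le jerk: j(t) = 0. En utilisant j(t) = 0 et en substituant t = 3, nous trouvons j = 0.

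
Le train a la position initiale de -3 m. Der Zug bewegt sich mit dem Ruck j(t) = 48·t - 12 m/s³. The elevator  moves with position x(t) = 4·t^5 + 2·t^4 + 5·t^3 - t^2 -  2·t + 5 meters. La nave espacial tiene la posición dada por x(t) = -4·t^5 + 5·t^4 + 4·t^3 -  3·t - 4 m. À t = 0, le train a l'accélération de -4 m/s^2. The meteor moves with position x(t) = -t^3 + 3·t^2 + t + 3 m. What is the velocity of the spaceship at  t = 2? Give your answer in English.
To solve this, we need to take 1 derivative of our position equation x(t) = -4·t^5 + 5·t^4 + 4·t^3 - 3·t - 4. The derivative of position gives velocity: v(t) = -20·t^4 + 20·t^3 + 12·t^2 - 3. Using v(t) = -20·t^4 + 20·t^3 + 12·t^2 - 3 and substituting t = 2, we find v = -115.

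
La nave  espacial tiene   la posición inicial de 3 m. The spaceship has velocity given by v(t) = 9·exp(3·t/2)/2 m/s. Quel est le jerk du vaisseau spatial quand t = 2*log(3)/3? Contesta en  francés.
Pour résoudre ceci, nous devons prendre 2 dérivées de notre équation de la vitesse v(t) = 9·exp(3·t/2)/2. En prenant d/dt de v(t), nous trouvons a(t) = 27·exp(3·t/2)/4. En dérivant l'accélération, nous obtenons le jerk: j(t) = 81·exp(3·t/2)/8. Nous avons le jerk j(t) = 81·exp(3·t/2)/8. En substituant t = 2*log(3)/3: j(2*log(3)/3) = 243/8.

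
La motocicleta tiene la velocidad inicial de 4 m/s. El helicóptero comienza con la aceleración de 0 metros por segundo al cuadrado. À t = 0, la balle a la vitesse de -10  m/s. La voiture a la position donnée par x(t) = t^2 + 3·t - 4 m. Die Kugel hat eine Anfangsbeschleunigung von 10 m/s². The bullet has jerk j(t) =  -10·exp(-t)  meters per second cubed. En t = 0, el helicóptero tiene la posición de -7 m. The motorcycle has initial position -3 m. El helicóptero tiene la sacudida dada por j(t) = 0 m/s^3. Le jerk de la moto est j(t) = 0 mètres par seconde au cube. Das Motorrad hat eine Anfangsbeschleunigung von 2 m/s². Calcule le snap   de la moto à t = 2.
En partant du jerk j(t) = 0, nous prenons 1 dérivée. En dérivant le jerk, nous obtenons le snap: s(t) = 0. Nous avons le snap s(t) = 0. En substituant t = 2: s(2) = 0.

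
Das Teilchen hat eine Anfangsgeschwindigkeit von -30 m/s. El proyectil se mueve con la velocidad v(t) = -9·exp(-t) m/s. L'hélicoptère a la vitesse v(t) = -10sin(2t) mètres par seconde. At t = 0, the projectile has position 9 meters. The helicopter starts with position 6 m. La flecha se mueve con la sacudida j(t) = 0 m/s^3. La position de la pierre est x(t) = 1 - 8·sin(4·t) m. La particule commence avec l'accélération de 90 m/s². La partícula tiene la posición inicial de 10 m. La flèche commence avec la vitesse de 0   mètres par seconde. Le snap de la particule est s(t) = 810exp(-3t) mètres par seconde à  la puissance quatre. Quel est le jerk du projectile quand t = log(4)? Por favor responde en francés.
Pour résoudre ceci, nous devons prendre 2 dérivées de notre équation de la vitesse v(t) = -9·exp(-t). En dérivant la vitesse, nous obtenons l'accélération: a(t) = 9·exp(-t). En dérivant l'accélération, nous obtenons le jerk: j(t) = -9·exp(-t). En utilisant j(t) = -9·exp(-t) et en substituant t = log(4), nous trouvons j = -9/4.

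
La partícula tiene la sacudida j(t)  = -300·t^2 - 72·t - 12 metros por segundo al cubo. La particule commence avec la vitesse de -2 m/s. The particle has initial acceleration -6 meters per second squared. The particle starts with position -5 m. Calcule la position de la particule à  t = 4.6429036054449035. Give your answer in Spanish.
Necesitamos integrar nuestra ecuación de la sacudida j(t) = -300·t^2 - 72·t - 12 3 veces. Tomando ∫j(t)dt y aplicando a(0) = -6, encontramos a(t) = -100·t^3 - 36·t^2 - 12·t - 6. Integrando la aceleración y usando la condición inicial v(0) = -2, obtenemos v(t) = -25·t^4 - 12·t^3 - 6·t^2 - 6·t - 2. La antiderivada de la velocidad es la posición. Usando x(0) = -5, obtenemos x(t) = -5·t^5 - 3·t^4 - 2·t^3 - 3·t^2 - 2·t - 5. De la ecuación de la posición x(t) = -5·t^5 - 3·t^4 - 2·t^3 - 3·t^2 - 2·t - 5, sustituimos t = 4.6429036054449035 para obtener x = -12460.6191905643.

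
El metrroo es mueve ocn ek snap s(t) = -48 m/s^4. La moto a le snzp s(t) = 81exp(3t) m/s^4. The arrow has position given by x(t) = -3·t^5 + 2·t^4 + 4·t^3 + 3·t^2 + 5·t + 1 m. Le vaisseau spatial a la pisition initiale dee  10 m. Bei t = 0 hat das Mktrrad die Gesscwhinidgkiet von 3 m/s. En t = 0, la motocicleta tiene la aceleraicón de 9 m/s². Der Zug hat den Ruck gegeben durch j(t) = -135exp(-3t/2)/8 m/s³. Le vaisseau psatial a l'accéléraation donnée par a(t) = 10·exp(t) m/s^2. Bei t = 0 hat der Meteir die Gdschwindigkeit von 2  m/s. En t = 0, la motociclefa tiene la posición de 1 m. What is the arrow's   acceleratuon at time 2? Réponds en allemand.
Wir müssen unsere Gleichung für die Position x(t) = -3·t^5 + 2·t^4 + 4·t^3 + 3·t^2 + 5·t + 1 2-mal ableiten. Durch Ableiten von der Position erhalten wir die Geschwindigkeit: v(t) = -15·t^4 + 8·t^3 + 12·t^2 + 6·t + 5. Durch Ableiten von der Geschwindigkeit erhalten wir die Beschleunigung: a(t) = -60·t^3 + 24·t^2 + 24·t + 6. Mit a(t) = -60·t^3 + 24·t^2 + 24·t + 6 und Einsetzen von t = 2, finden wir a = -330.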